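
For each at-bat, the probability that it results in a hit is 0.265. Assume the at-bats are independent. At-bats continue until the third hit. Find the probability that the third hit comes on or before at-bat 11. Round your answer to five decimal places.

Finishing within 11 at-bats ⇔ at least 3 successes in the first 11. With X ~ Binomial(11, 0.265), P(Y ≤ 11) = 1 − P(X ≤ 2).
  k=0: C(11,0)·0.265^0·0.735^11 = 0.0338190
  k=1: C(11,1)·0.265^1·0.735^10 = 0.1341257
  k=2: C(11,2)·0.265^2·0.735^9 = 0.2417912
1 − 0.4097359 = 0.5902641

0.59026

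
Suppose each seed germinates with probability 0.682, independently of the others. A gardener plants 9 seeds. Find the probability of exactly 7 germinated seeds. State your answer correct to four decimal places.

X ~ Binomial(n=9, p=0.682).
P(X=7) = C(9,7) · p^7 · (1−p)^2
= 36 · 0.068626 · 0.10112 = 0.249832

0.2498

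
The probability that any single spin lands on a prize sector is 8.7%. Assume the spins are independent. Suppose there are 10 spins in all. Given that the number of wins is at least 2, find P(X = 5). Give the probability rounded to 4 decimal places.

X ~ Binomial(10, 0.087). Want P(X=5 | X≥2) = P(X=5) / P(X≥2).
P(X=5) = C(10,5)·0.087^5·0.913^5 = 0.000797
P(X≥2) = 1 − 0.402446 − 0.383492 = 0.214062
Ratio = 0.000797 / 0.214062 = 0.003722

0.0037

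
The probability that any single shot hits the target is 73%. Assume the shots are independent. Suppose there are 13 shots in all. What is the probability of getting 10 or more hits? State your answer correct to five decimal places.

0.51742

X ~ Binomial(13, 0.73); P(X ≥ 10) = Σ C(13,k) p^k (1−p)^(13−k) over k:
  k=10: C(13,10)·0.73^10·0.27^3 = 0.2419279
  k=11: C(13,11)·0.73^11·0.27^2 = 0.1783913
  k=12: C(13,12)·0.73^12·0.27^1 = 0.0803862
  k=13: C(13,13)·0.73^13·0.27^0 = 0.0167185
Total = 0.5174238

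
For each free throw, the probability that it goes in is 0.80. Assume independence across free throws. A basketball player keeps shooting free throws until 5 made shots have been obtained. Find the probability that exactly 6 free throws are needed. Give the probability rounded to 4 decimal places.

0.3277

Y = trial on which the fifth success occurs; negative binomial, r=5, p=0.80.
P(Y=6) = C(5,4) · p^5 · (1−p)^1
= 5 · 0.32768 · 0.2 = 0.327680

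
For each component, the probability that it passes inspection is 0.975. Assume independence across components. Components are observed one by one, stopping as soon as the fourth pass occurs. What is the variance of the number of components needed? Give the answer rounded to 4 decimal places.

0.1052

Y = total components until the fourth success; negative binomial with r=4, p=0.975.
Var(Y) = r(1−p)/p² = 4·0.025 / 0.975² = 0.105194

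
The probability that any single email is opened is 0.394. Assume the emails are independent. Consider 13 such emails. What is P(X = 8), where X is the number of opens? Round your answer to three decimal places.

X ~ Binomial(n=13, p=0.394).
P(X=8) = C(13,8) · p^8 · (1−p)^5
= 1287 · 0.00058072 · 0.081727 = 0.06108

0.061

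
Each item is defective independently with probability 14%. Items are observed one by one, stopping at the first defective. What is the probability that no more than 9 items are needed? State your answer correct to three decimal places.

0.743

Y = number of items to the first success; geometric, p = 0.14.
P(Y ≤ 9) = 1 − (1−p)^9 = 1 − 0.25733 = 0.74267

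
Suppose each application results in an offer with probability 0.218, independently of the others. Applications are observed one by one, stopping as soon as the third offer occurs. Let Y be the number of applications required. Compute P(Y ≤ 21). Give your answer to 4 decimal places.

Finishing within 21 applications ⇔ at least 3 successes in the first 21. With X ~ Binomial(21, 0.218), P(Y ≤ 21) = 1 − P(X ≤ 2).
  k=0: C(21,0)·0.218^0·0.782^21 = 0.005719
  k=1: C(21,1)·0.218^1·0.782^20 = 0.033482
  k=2: C(21,2)·0.218^2·0.782^19 = 0.093338
1 − 0.132540 = 0.867460

0.8675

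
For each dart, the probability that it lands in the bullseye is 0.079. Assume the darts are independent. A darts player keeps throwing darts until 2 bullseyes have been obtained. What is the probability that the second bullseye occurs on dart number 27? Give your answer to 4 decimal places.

0.0207

Y = trial on which the second success occurs; negative binomial, r=2, p=0.079.
P(Y=27) = C(26,1) · p^2 · (1−p)^25
= 26 · 0.006241 · 0.12779 = 0.020736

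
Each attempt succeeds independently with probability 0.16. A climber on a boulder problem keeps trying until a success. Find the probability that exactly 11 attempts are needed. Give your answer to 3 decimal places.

0.028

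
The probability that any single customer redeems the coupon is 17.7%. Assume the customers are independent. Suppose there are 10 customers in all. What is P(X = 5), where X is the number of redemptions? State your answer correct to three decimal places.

0.017

X ~ Binomial(n=10, p=0.177).
P(X=5) = C(10,5) · p^5 · (1−p)^5
= 252 · 0.00017373 · 0.37757 = 0.01653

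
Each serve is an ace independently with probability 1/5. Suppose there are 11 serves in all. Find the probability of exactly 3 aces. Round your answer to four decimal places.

X ~ Binomial(n=11, p=0.20).
P(X=3) = C(11,3) · p^3 · (1−p)^8
= 165 · 0.008 · 0.16777 = 0.221459

0.2215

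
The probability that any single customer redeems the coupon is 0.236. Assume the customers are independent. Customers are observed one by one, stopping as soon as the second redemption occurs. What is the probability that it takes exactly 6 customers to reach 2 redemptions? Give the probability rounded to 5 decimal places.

0.09488

Y = trial on which the second success occurs; negative binomial, r=2, p=0.236.
P(Y=6) = C(5,1) · p^2 · (1−p)^4
= 5 · 0.055696 · 0.3407 = 0.0948784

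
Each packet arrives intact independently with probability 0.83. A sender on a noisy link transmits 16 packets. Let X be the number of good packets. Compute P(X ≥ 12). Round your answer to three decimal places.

0.879

X ~ Binomial(16, 0.83); P(X ≥ 12) = Σ C(16,k) p^k (1−p)^(16−k) over k:
  k=12: C(16,12)·0.83^12·0.17^4 = 0.16248
  k=13: C(16,13)·0.83^13·0.17^3 = 0.24409
  k=14: C(16,14)·0.83^14·0.17^2 = 0.25537
  k=15: C(16,15)·0.83^15·0.17^1 = 0.16624
  k=16: C(16,16)·0.83^16·0.17^0 = 0.05073
Total = 0.87891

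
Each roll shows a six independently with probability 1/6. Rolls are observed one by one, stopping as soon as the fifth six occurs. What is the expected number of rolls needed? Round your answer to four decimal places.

Y = total rolls until the fifth success; negative binomial with r=5, p=0.166667.
E[Y] = r / p = 5 / 0.166667 = 30.000000

30.0000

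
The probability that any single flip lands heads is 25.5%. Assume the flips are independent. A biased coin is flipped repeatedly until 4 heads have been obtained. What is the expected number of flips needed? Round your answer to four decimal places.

15.6863

Y = total flips until the fourth success; negative binomial with r=4, p=0.255.
E[Y] = r / p = 4 / 0.255 = 15.686275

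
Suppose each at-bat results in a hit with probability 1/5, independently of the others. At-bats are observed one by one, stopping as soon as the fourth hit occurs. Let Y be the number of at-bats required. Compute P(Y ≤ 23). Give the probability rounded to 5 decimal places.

Finishing within 23 at-bats ⇔ at least 4 successes in the first 23. With X ~ Binomial(23, 0.20), P(Y ≤ 23) = 1 − P(X ≤ 3).
  k=0: C(23,0)·0.20^0·0.80^23 = 0.0059030
  k=1: C(23,1)·0.20^1·0.80^22 = 0.0339420
  k=2: C(23,2)·0.20^2·0.80^21 = 0.0933405
  k=3: C(23,3)·0.20^3·0.80^20 = 0.1633459
1 − 0.2965314 = 0.7034686

0.70347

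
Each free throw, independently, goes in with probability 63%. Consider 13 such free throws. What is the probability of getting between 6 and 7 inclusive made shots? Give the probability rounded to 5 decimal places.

0.27528

X ~ Binomial(13, 0.63); P(6 ≤ X ≤ 7) = Σ C(13,k) p^k (1−p)^(13−k) over k:
  k=6: C(13,6)·0.63^6·0.37^7 = 0.1018527
  k=7: C(13,7)·0.63^7·0.37^6 = 0.1734249
Total = 0.2752776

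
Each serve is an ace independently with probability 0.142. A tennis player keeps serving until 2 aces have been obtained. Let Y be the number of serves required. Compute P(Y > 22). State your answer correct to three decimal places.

0.160

Needing more than 22 serves ⇔ fewer than 2 successes in the first 22. With X ~ Binomial(22, 0.142), P(Y > 22) = P(X ≤ 1).
  k=0: C(22,0)·0.142^0·0.858^22 = 0.03441
  k=1: C(22,1)·0.142^1·0.858^21 = 0.12530
P(X ≤ 1) = 0.15971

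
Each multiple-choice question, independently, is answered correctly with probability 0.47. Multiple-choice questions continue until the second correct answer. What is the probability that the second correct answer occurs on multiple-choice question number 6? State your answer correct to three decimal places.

0.087

Y = trial on which the second success occurs; negative binomial, r=2, p=0.47.
P(Y=6) = C(5,1) · p^2 · (1−p)^4
= 5 · 0.2209 · 0.078905 = 0.08715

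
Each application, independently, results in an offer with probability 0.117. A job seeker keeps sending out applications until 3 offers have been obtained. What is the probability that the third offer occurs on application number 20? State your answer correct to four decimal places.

0.0330

Y = trial on which the third success occurs; negative binomial, r=3, p=0.117.
P(Y=20) = C(19,2) · p^3 · (1−p)^17
= 171 · 0.0016016 · 0.1206 = 0.033028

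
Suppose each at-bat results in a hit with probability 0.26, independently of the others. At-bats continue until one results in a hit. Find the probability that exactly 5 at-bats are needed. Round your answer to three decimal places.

Geometric (trials to first success), p = 0.26.
P(Y = 5) = (1−p)^4 · p = 0.29987 · 0.26 = 0.07797

0.078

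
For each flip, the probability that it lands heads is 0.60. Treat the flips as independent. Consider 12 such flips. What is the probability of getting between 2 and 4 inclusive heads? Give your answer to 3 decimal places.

0.057

X ~ Binomial(12, 0.60); P(2 ≤ X ≤ 4) = Σ C(12,k) p^k (1−p)^(12−k) over k:
  k=2: C(12,2)·0.60^2·0.40^10 = 0.00249
  k=3: C(12,3)·0.60^3·0.40^9 = 0.01246
  k=4: C(12,4)·0.60^4·0.40^8 = 0.04204
Total = 0.05699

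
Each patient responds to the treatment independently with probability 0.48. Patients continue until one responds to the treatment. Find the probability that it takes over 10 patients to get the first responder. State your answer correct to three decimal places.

0.001

Y = number of patients to the first success; geometric, p = 0.48.
P(Y > 10) = P(first 10 all fail) = (1−p)^10 = 0.00145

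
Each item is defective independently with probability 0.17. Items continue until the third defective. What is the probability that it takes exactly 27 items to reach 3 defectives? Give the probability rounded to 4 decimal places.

Y = trial on which the third success occurs; negative binomial, r=3, p=0.17.
P(Y=27) = C(26,2) · p^3 · (1−p)^24
= 325 · 0.004913 · 0.011425 = 0.018243

0.0182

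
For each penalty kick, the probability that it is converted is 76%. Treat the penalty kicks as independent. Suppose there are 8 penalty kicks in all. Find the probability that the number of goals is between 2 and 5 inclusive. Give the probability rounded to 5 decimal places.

X ~ Binomial(8, 0.76); P(2 ≤ X ≤ 5) = Σ C(8,k) p^k (1−p)^(8−k) over k:
  k=2: C(8,2)·0.76^2·0.24^6 = 0.0030907
  k=3: C(8,3)·0.76^3·0.24^5 = 0.0195742
  k=4: C(8,4)·0.76^4·0.24^4 = 0.0774814
  k=5: C(8,5)·0.76^5·0.24^3 = 0.1962862
Total = 0.2964325

0.29643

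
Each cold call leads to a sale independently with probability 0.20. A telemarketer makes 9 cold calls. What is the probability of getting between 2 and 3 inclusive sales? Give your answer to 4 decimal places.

X ~ Binomial(9, 0.20); P(2 ≤ X ≤ 3) = Σ C(9,k) p^k (1−p)^(9−k) over k:
  k=2: C(9,2)·0.20^2·0.80^7 = 0.301990
  k=3: C(9,3)·0.20^3·0.80^6 = 0.176161
Total = 0.478151

0.4782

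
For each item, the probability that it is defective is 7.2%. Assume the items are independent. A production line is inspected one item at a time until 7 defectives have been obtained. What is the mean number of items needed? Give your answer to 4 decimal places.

97.2222

Y = total items until the seventh success; negative binomial with r=7, p=0.072.
E[Y] = r / p = 7 / 0.072 = 97.222222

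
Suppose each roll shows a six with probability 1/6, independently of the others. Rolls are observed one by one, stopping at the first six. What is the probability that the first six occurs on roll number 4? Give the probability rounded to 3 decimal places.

Geometric (trials to first success), p = 0.166667.
P(Y = 4) = (1−p)^3 · p = 0.5787 · 0.166667 = 0.09645

0.096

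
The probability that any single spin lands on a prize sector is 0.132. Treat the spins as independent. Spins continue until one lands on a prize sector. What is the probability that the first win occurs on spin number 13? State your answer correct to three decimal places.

Geometric (trials to first success), p = 0.132.
P(Y = 13) = (1−p)^12 · p = 0.18291 · 0.132 = 0.02414

0.024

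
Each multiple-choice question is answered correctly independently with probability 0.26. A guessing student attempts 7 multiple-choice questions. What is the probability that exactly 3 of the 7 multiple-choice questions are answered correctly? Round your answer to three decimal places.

0.184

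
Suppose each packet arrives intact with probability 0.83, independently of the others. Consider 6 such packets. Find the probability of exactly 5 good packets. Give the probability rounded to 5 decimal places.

X ~ Binomial(n=6, p=0.83).
P(X=5) = C(6,5) · p^5 · (1−p)^1
= 6 · 0.3939 · 0.17 = 0.4017821

0.40178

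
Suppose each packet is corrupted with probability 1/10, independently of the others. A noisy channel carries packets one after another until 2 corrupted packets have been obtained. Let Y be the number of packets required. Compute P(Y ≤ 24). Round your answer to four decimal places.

0.7075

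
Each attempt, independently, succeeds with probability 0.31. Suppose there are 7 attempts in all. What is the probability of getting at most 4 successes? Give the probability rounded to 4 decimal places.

0.9668

X ~ Binomial(7, 0.31); P(X ≤ 4) = Σ C(7,k) p^k (1−p)^(7−k) over k:
  k=0: C(7,0)·0.31^0·0.69^7 = 0.074464
  k=1: C(7,1)·0.31^1·0.69^6 = 0.234182
  k=2: C(7,2)·0.31^2·0.69^5 = 0.315637
  k=3: C(7,3)·0.31^3·0.69^4 = 0.236347
  k=4: C(7,4)·0.31^4·0.69^3 = 0.106185
Total = 0.966815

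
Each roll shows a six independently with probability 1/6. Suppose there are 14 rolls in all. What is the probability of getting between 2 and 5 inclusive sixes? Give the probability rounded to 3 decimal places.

X ~ Binomial(14, 0.166667); P(2 ≤ X ≤ 5) = Σ C(14,k) p^k (1−p)^(14−k) over k:
  k=2: C(14,2)·0.166667^2·0.833333^12 = 0.28351
  k=3: C(14,3)·0.166667^3·0.833333^11 = 0.22681
  k=4: C(14,4)·0.166667^4·0.833333^10 = 0.12474
  k=5: C(14,5)·0.166667^5·0.833333^9 = 0.04990
Total = 0.68495

0.685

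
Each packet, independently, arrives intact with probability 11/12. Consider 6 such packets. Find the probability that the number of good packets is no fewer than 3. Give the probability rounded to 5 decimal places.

X ~ Binomial(6, 0.916667); P(X ≥ 3) = Σ C(6,k) p^k (1−p)^(6−k) over k:
  k=3: C(6,3)·0.916667^3·0.083333^3 = 0.0089150
  k=4: C(6,4)·0.916667^4·0.083333^2 = 0.0735486
  k=5: C(6,5)·0.916667^5·0.083333^1 = 0.3236139
  k=6: C(6,6)·0.916667^6·0.083333^0 = 0.5932922
Total = 0.9993697

0.99937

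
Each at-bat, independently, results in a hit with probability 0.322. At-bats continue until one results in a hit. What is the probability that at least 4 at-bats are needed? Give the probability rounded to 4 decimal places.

0.3117

Y = number of at-bats to the first success; geometric, p = 0.322.
P(Y > 3) = P(first 3 all fail) = (1−p)^3 = 0.311666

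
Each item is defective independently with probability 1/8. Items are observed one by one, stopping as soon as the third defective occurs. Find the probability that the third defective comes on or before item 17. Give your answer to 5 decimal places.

0.35906

Finishing within 17 items ⇔ at least 3 successes in the first 17. With X ~ Binomial(17, 0.125), P(Y ≤ 17) = 1 − P(X ≤ 2).
  k=0: C(17,0)·0.125^0·0.875^17 = 0.1033087
  k=1: C(17,1)·0.125^1·0.875^16 = 0.2508926
  k=2: C(17,2)·0.125^2·0.875^15 = 0.2867344
1 − 0.6409356 = 0.3590644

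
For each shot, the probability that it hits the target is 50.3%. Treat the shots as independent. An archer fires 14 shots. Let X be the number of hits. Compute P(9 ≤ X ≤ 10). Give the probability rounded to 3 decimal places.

X ~ Binomial(14, 0.503); P(9 ≤ X ≤ 10) = Σ C(14,k) p^k (1−p)^(14−k) over k:
  k=9: C(14,9)·0.503^9·0.497^5 = 0.12513
  k=10: C(14,10)·0.503^10·0.497^4 = 0.06332
Total = 0.18845

0.188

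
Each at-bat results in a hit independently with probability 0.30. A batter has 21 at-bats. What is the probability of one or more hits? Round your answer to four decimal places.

0.9994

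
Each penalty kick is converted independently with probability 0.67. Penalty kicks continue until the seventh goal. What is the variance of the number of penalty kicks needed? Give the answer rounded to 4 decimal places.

5.1459

Y = total penalty kicks until the seventh success; negative binomial with r=7, p=0.67.
Var(Y) = r(1−p)/p² = 7·0.33 / 0.67² = 5.145912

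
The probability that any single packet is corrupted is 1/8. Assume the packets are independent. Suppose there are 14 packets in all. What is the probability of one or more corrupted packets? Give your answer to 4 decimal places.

P(at least one) = 1 − P(none) = 1 − (1 − 0.125)^14
= 1 − 0.154210 = 0.845790

0.8458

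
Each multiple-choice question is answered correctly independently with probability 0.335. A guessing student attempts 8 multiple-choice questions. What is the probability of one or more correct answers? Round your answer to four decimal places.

0.9618

P(at least one) = 1 − P(none) = 1 − (1 − 0.335)^8
= 1 − 0.038245 = 0.961755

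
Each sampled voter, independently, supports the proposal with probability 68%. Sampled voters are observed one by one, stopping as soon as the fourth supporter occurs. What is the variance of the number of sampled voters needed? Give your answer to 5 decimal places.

2.76817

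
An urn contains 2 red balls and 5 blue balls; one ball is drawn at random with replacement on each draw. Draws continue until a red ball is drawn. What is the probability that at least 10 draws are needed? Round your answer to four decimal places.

0.0484

Y = number of draws to the first success; geometric, p = 0.285714.
P(Y > 9) = P(first 9 all fail) = (1−p)^9 = 0.048400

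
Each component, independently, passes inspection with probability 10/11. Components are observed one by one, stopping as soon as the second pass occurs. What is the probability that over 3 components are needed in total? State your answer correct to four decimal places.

Needing more than 3 components ⇔ fewer than 2 successes in the first 3. With X ~ Binomial(3, 0.909091), P(Y > 3) = P(X ≤ 1).
  k=0: C(3,0)·0.909091^0·0.090909^3 = 0.000751
  k=1: C(3,1)·0.909091^1·0.090909^2 = 0.022539
P(X ≤ 1) = 0.023291

0.0233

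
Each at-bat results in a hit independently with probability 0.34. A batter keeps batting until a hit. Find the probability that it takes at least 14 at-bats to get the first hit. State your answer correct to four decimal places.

Y = number of at-bats to the first success; geometric, p = 0.34.
P(Y > 13) = P(first 13 all fail) = (1−p)^13 = 0.004509

0.0045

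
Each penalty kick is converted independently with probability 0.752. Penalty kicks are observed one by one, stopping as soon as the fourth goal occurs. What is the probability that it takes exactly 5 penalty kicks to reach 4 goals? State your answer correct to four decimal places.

0.3172

Y = trial on which the fourth success occurs; negative binomial, r=4, p=0.752.
P(Y=5) = C(4,3) · p^4 · (1−p)^1
= 4 · 0.31979 · 0.248 = 0.317236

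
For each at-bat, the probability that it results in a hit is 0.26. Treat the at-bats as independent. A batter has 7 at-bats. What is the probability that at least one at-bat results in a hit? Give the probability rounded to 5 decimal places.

P(at least one) = 1 − P(none) = 1 − (1 − 0.26)^7
= 1 − 0.1215128 = 0.8784872

0.87849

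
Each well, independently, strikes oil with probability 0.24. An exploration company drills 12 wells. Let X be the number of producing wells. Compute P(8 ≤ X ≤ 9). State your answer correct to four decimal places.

X ~ Binomial(12, 0.24); P(8 ≤ X ≤ 9) = Σ C(12,k) p^k (1−p)^(12−k) over k:
  k=8: C(12,8)·0.24^8·0.76^4 = 0.001818
  k=9: C(12,9)·0.24^9·0.76^3 = 0.000255
Total = 0.002073

0.0021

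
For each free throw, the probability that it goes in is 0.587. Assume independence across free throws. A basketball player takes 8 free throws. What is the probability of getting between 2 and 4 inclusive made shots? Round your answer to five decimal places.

0.42577

X ~ Binomial(8, 0.587); P(2 ≤ X ≤ 4) = Σ C(8,k) p^k (1−p)^(8−k) over k:
  k=2: C(8,2)·0.587^2·0.413^6 = 0.0478778
  k=3: C(8,3)·0.587^3·0.413^5 = 0.1360983
  k=4: C(8,4)·0.587^4·0.413^4 = 0.2417969
Total = 0.4257730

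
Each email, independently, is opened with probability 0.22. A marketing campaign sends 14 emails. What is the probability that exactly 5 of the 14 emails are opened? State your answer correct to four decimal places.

X ~ Binomial(n=14, p=0.22).
P(X=5) = C(14,5) · p^5 · (1−p)^9
= 2002 · 0.00051536 · 0.10687 = 0.110263

0.1103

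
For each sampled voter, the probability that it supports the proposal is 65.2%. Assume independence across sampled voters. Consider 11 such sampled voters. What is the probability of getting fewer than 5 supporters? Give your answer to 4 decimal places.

0.0486

X ~ Binomial(11, 0.652); P(X ≤ 4) = Σ C(11,k) p^k (1−p)^(11−k) over k:
  k=0: C(11,0)·0.652^0·0.348^11 = 0.000009
  k=1: C(11,1)·0.652^1·0.348^10 = 0.000187
  k=2: C(11,2)·0.652^2·0.348^9 = 0.001750
  k=3: C(11,3)·0.652^3·0.348^8 = 0.009837
  k=4: C(11,4)·0.652^4·0.348^7 = 0.036860
Total = 0.048643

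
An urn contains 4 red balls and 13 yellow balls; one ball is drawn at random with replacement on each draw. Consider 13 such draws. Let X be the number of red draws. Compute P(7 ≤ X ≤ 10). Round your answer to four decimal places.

0.0175

X ~ Binomial(13, 0.235294); P(7 ≤ X ≤ 10) = Σ C(13,k) p^k (1−p)^(13−k) over k:
  k=7: C(13,7)·0.235294^7·0.764706^6 = 0.013701
  k=8: C(13,8)·0.235294^8·0.764706^5 = 0.003162
  k=9: C(13,9)·0.235294^9·0.764706^4 = 0.000540
  k=10: C(13,10)·0.235294^10·0.764706^3 = 0.000067
Total = 0.017470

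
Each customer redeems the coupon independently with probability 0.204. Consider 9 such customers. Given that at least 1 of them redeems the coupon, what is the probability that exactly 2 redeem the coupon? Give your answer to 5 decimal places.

X ~ Binomial(9, 0.204). Want P(X=2 | X≥1) = P(X=2) / P(X≥1).
P(X=2) = C(9,2)·0.204^2·0.796^7 = 0.3033572
P(X≥1) = 1 − 0.1282973 = 0.8717027
Ratio = 0.3033572 / 0.8717027 = 0.3480054

0.34801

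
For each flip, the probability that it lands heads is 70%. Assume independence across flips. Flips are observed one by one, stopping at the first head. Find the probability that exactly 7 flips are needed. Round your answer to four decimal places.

0.0005

Geometric (trials to first success), p = 0.70.
P(Y = 7) = (1−p)^6 · p = 0.000729 · 0.70 = 0.000510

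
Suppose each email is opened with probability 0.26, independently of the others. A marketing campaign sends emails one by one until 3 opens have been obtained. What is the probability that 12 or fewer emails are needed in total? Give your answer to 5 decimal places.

0.63966

Finishing within 12 emails ⇔ at least 3 successes in the first 12. With X ~ Binomial(12, 0.26), P(Y ≤ 12) = 1 − P(X ≤ 2).
  k=0: C(12,0)·0.26^0·0.74^12 = 0.0269638
  k=1: C(12,1)·0.26^1·0.74^11 = 0.1136851
  k=2: C(12,2)·0.26^2·0.74^10 = 0.2196888
1 − 0.3603376 = 0.6396624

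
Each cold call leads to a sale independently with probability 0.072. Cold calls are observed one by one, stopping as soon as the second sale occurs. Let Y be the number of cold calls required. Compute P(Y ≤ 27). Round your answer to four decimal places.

Finishing within 27 cold calls ⇔ at least 2 successes in the first 27. With X ~ Binomial(27, 0.072), P(Y ≤ 27) = 1 − P(X ≤ 1).
  k=0: C(27,0)·0.072^0·0.928^27 = 0.132983
  k=1: C(27,1)·0.072^1·0.928^26 = 0.278576
1 − 0.411559 = 0.588441

0.5884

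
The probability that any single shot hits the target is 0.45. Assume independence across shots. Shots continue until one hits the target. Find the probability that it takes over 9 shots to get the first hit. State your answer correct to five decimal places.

Y = number of shots to the first success; geometric, p = 0.45.
P(Y > 9) = P(first 9 all fail) = (1−p)^9 = 0.0046054

0.00461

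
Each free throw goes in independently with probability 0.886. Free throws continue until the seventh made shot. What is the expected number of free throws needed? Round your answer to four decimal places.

Y = total free throws until the seventh success; negative binomial with r=7, p=0.886.
E[Y] = r / p = 7 / 0.886 = 7.900677

7.9007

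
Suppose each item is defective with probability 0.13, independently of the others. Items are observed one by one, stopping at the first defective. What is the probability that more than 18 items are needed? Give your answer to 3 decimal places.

0.082

Y = number of items to the first success; geometric, p = 0.13.
P(Y > 18) = P(first 18 all fail) = (1−p)^18 = 0.08154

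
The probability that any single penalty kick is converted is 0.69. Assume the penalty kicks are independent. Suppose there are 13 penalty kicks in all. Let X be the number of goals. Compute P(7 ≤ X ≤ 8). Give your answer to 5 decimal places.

X ~ Binomial(13, 0.69); P(7 ≤ X ≤ 8) = Σ C(13,k) p^k (1−p)^(13−k) over k:
  k=7: C(13,7)·0.69^7·0.31^6 = 0.1134047
  k=8: C(13,8)·0.69^8·0.31^5 = 0.1893127
Total = 0.3027174

0.30272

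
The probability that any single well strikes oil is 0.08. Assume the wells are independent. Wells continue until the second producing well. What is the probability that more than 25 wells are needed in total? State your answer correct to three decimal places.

0.395

Needing more than 25 wells ⇔ fewer than 2 successes in the first 25. With X ~ Binomial(25, 0.08), P(Y > 25) = P(X ≤ 1).
  k=0: C(25,0)·0.08^0·0.92^25 = 0.12436
  k=1: C(25,1)·0.08^1·0.92^24 = 0.27036
P(X ≤ 1) = 0.39472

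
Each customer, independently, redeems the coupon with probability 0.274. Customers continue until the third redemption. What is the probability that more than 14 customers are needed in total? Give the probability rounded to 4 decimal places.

0.2175

Needing more than 14 customers ⇔ fewer than 3 successes in the first 14. With X ~ Binomial(14, 0.274), P(Y > 14) = P(X ≤ 2).
  k=0: C(14,0)·0.274^0·0.726^14 = 0.011301
  k=1: C(14,1)·0.274^1·0.726^13 = 0.059711
  k=2: C(14,2)·0.274^2·0.726^12 = 0.146481
P(X ≤ 2) = 0.217493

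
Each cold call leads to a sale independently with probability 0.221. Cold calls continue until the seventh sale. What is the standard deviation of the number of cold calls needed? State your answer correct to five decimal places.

Y = total cold calls until the seventh success; negative binomial with r=7, p=0.221.
SD(Y) = √[r(1−p)/p²] = √(111.6480007) = 10.5663618

10.56636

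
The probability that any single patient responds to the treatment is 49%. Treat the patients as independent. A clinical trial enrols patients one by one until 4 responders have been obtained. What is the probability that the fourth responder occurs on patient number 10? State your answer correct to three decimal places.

0.085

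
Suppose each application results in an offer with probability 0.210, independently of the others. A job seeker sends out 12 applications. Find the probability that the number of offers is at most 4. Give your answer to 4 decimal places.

X ~ Binomial(12, 0.21); P(X ≤ 4) = Σ C(12,k) p^k (1−p)^(12−k) over k:
  k=0: C(12,0)·0.21^0·0.79^12 = 0.059092
  k=1: C(12,1)·0.21^1·0.79^11 = 0.188494
  k=2: C(12,2)·0.21^2·0.79^10 = 0.275584
  k=3: C(12,3)·0.21^3·0.79^9 = 0.244188
  k=4: C(12,4)·0.21^4·0.79^8 = 0.146049
Total = 0.913407

0.9134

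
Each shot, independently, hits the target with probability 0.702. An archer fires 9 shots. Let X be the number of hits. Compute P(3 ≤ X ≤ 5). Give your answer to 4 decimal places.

X ~ Binomial(9, 0.702); P(3 ≤ X ≤ 5) = Σ C(9,k) p^k (1−p)^(9−k) over k:
  k=3: C(9,3)·0.702^3·0.298^6 = 0.020351
  k=4: C(9,4)·0.702^4·0.298^5 = 0.071912
  k=5: C(9,5)·0.702^5·0.298^4 = 0.169403
Total = 0.261666

0.2617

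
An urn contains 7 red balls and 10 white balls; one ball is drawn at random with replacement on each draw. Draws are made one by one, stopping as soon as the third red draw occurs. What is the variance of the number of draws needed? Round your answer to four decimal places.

10.4082

Y = total draws until the third success; negative binomial with r=3, p=0.411765.
Var(Y) = r(1−p)/p² = 3·0.588235 / 0.411765² = 10.408163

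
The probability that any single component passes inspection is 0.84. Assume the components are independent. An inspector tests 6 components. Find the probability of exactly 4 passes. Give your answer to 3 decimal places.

0.191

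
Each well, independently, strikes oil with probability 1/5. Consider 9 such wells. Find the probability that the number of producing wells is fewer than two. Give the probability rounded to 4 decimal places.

0.4362

X ~ Binomial(9, 0.20); P(X ≤ 1) = Σ C(9,k) p^k (1−p)^(9−k) over k:
  k=0: C(9,0)·0.20^0·0.80^9 = 0.134218
  k=1: C(9,1)·0.20^1·0.80^8 = 0.301990
Total = 0.436208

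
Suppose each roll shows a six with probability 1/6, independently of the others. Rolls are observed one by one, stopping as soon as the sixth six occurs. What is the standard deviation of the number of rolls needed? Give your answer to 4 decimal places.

Y = total rolls until the sixth success; negative binomial with r=6, p=0.166667.
SD(Y) = √[r(1−p)/p²] = √(180.000000) = 13.416408

13.4164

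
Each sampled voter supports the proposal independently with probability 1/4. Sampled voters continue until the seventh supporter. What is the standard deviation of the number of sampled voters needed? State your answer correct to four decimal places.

9.1652

Y = total sampled voters until the seventh success; negative binomial with r=7, p=0.25.
SD(Y) = √[r(1−p)/p²] = √(84.000000) = 9.165151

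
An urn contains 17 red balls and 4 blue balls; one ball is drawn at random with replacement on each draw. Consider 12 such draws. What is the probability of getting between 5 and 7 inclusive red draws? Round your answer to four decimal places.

0.0602

X ~ Binomial(12, 0.809524); P(5 ≤ X ≤ 7) = Σ C(12,k) p^k (1−p)^(12−k) over k:
  k=5: C(12,5)·0.809524^5·0.190476^7 = 0.002505
  k=6: C(12,6)·0.809524^6·0.190476^6 = 0.012419
  k=7: C(12,7)·0.809524^7·0.190476^5 = 0.045241
Total = 0.060165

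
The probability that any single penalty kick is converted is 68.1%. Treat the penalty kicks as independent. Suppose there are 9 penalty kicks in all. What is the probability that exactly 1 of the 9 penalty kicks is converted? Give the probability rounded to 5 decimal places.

0.00066

X ~ Binomial(n=9, p=0.681).
P(X=1) = C(9,1) · p^1 · (1−p)^8
= 9 · 0.681 · 0.00010723 = 0.0006572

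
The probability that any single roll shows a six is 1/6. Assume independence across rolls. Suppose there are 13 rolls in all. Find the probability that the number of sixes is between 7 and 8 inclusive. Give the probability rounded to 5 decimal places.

X ~ Binomial(13, 0.166667); P(7 ≤ X ≤ 8) = Σ C(13,k) p^k (1−p)^(13−k) over k:
  k=7: C(13,7)·0.166667^7·0.833333^6 = 0.0020529
  k=8: C(13,8)·0.166667^8·0.833333^5 = 0.0003079
Total = 0.0023609

0.00236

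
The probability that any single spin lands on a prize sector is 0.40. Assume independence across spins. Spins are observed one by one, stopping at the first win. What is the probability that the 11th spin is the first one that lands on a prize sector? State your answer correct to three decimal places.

Geometric (trials to first success), p = 0.40.
P(Y = 11) = (1−p)^10 · p = 0.0060466 · 0.40 = 0.00242

0.002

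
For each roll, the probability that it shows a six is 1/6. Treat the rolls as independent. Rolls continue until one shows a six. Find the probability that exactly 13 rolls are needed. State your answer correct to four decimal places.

0.0187

Geometric (trials to first success), p = 0.166667.
P(Y = 13) = (1−p)^12 · p = 0.11216 · 0.166667 = 0.018693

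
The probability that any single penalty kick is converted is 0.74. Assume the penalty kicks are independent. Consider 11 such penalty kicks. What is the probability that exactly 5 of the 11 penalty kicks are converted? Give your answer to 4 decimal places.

0.0317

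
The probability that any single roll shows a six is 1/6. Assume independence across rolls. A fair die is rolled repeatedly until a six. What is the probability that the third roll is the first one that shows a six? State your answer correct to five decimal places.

Geometric (trials to first success), p = 0.166667.
P(Y = 3) = (1−p)^2 · p = 0.69444 · 0.166667 = 0.1157407

0.11574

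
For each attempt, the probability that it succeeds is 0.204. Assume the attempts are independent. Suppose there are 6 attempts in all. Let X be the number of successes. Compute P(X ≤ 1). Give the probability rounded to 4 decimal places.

0.6455

X ~ Binomial(6, 0.204); P(X ≤ 1) = Σ C(6,k) p^k (1−p)^(6−k) over k:
  k=0: C(6,0)·0.204^0·0.796^6 = 0.254377
  k=1: C(6,1)·0.204^1·0.796^5 = 0.391153
Total = 0.645530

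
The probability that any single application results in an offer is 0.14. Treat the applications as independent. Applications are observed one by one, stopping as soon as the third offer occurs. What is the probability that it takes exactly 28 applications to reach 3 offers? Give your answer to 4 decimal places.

0.0222

Y = trial on which the third success occurs; negative binomial, r=3, p=0.14.
P(Y=28) = C(27,2) · p^3 · (1−p)^25
= 351 · 0.002744 · 0.023039 = 0.022190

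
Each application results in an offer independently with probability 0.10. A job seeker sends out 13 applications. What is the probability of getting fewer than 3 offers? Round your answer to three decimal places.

X ~ Binomial(13, 0.10); P(X ≤ 2) = Σ C(13,k) p^k (1−p)^(13−k) over k:
  k=0: C(13,0)·0.10^0·0.90^13 = 0.25419
  k=1: C(13,1)·0.10^1·0.90^12 = 0.36716
  k=2: C(13,2)·0.10^2·0.90^11 = 0.24477
Total = 0.86612

0.866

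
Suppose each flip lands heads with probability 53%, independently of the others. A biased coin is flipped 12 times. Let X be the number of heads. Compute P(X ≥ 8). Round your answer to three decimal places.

0.257

X ~ Binomial(12, 0.53); P(X ≥ 8) = Σ C(12,k) p^k (1−p)^(12−k) over k:
  k=8: C(12,8)·0.53^8·0.47^4 = 0.15038
  k=9: C(12,9)·0.53^9·0.47^3 = 0.07537
  k=10: C(12,10)·0.53^10·0.47^2 = 0.02550
  k=11: C(12,11)·0.53^11·0.47^1 = 0.00523
  k=12: C(12,12)·0.53^12·0.47^0 = 0.00049
Total = 0.25697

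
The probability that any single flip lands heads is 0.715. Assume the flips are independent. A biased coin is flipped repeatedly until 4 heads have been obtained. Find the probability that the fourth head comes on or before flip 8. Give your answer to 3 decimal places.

Finishing within 8 flips ⇔ at least 4 successes in the first 8. With X ~ Binomial(8, 0.715), P(Y ≤ 8) = 1 − P(X ≤ 3).
  k=0: C(8,0)·0.715^0·0.285^8 = 0.00004
  k=1: C(8,1)·0.715^1·0.285^7 = 0.00087
  k=2: C(8,2)·0.715^2·0.285^6 = 0.00767
  k=3: C(8,3)·0.715^3·0.285^5 = 0.03849
1 − 0.04708 = 0.95292

0.953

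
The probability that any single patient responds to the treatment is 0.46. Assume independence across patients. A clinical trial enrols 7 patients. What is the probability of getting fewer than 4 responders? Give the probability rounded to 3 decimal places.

X ~ Binomial(7, 0.46); P(X ≤ 3) = Σ C(7,k) p^k (1−p)^(7−k) over k:
  k=0: C(7,0)·0.46^0·0.54^7 = 0.01339
  k=1: C(7,1)·0.46^1·0.54^6 = 0.07984
  k=2: C(7,2)·0.46^2·0.54^5 = 0.20403
  k=3: C(7,3)·0.46^3·0.54^4 = 0.28968
Total = 0.58694

0.587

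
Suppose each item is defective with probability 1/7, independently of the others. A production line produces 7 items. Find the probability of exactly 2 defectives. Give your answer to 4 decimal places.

0.1983

X ~ Binomial(n=7, p=0.142857).
P(X=2) = C(7,2) · p^2 · (1−p)^5
= 21 · 0.020408 · 0.46266 = 0.198285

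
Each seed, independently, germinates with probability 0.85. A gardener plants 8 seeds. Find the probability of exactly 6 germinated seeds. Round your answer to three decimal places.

X ~ Binomial(n=8, p=0.85).
P(X=6) = C(8,6) · p^6 · (1−p)^2
= 28 · 0.37715 · 0.0225 = 0.23760

0.238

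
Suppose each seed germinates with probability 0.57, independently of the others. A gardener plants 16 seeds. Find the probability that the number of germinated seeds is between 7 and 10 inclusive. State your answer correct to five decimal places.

0.66079

X ~ Binomial(16, 0.57); P(7 ≤ X ≤ 10) = Σ C(16,k) p^k (1−p)^(16−k) over k:
  k=7: C(16,7)·0.57^7·0.43^9 = 0.1123999
  k=8: C(16,8)·0.57^8·0.43^8 = 0.1676197
  k=9: C(16,9)·0.57^9·0.43^7 = 0.1975054
  k=10: C(16,10)·0.57^10·0.43^6 = 0.1832666
Total = 0.6607916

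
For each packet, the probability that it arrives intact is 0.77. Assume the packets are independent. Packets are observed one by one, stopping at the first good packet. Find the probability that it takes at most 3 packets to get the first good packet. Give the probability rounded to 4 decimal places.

Y = number of packets to the first success; geometric, p = 0.77.
P(Y ≤ 3) = 1 − (1−p)^3 = 1 − 0.012167 = 0.987833

0.9878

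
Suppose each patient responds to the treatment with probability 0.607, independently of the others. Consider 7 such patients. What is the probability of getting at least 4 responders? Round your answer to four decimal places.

0.7236

X ~ Binomial(7, 0.607); P(X ≥ 4) = Σ C(7,k) p^k (1−p)^(7−k) over k:
  k=4: C(7,4)·0.607^4·0.393^3 = 0.288403
  k=5: C(7,5)·0.607^5·0.393^2 = 0.267269
  k=6: C(7,6)·0.607^6·0.393^1 = 0.137601
  k=7: C(7,7)·0.607^7·0.393^0 = 0.030361
Total = 0.723635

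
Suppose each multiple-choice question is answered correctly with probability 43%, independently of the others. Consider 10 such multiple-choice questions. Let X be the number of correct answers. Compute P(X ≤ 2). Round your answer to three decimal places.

0.124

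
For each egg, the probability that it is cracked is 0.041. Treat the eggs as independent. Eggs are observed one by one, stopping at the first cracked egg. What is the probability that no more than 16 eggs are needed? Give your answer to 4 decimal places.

Y = number of eggs to the first success; geometric, p = 0.041.
P(Y ≤ 16) = 1 − (1−p)^16 = 1 − 0.511797 = 0.488203

0.4882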